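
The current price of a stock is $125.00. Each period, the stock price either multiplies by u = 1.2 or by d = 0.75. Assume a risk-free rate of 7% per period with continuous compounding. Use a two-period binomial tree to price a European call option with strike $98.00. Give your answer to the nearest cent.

$41.73

Risk-neutral probability p = (e^0.07 − 0.75)/(1.2 − 0.75) = 0.3225/0.4500 = 0.7167
Terminal stock prices: S_uu = 180, S_ud = 112.5, S_dd = 70.31
Terminal payoffs (S − K): max(82, 0) = 82, max(14.5, 0) = 14.5, max(-27.69, 0) = 0
Node u (S = 150): V_u = e^(−0.07)·[0.7167·82.0000 + 0.2833·14.5000] = 58.6254
Node d (S = 93.75): V_d = e^(−0.07)·[0.7167·14.5000 + 0.2833·0.0000] = 9.6894
Node 0 (S = 125): V_0 = e^(−0.07)·[0.7167·58.6254 + 0.2833·9.6894] = 41.7350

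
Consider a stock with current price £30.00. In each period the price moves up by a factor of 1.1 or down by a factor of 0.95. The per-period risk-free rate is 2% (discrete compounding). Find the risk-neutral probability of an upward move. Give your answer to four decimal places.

Risk-neutral probability p = (1 + 0.02 − 0.95)/(1.1 − 0.95) = 0.0700/0.1500 = 0.4667

p = 0.4667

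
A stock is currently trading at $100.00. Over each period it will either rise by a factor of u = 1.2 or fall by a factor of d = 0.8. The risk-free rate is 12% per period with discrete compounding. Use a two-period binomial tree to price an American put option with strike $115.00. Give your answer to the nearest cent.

$15.00

Risk-neutral probability p = (1 + 0.12 − 0.8)/(1.2 − 0.8) = 0.3200/0.4000 = 0.8000
Terminal stock prices: S_uu = 144, S_ud = 96, S_dd = 64
Terminal payoffs (K − S): max(-29, 0) = 0, max(19, 0) = 19, max(51, 0) = 51
Node u (S = 120): continuation = 1/1.12·[0.8000·0.0000 + 0.2000·19.0000] = 3.3929; exercise value = 0.0000 ≤ continuation, so V_u = 3.3929
Node d (S = 80): continuation = 1/1.12·[0.8000·19.0000 + 0.2000·51.0000] = 22.6786; exercise value = 35.0000 > continuation, so V_d = 35.0000 (exercise)
Node 0 (S = 100): continuation = 1/1.12·[0.8000·3.3929 + 0.2000·35.0000] = 8.6735; exercise value = 15.0000 > continuation, so V_0 = 15.0000 (exercise)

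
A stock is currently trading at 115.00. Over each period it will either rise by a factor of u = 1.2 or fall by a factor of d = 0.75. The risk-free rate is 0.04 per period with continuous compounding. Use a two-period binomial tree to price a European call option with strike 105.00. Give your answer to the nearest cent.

Risk-neutral probability p = (e^0.04 − 0.75)/(1.2 − 0.75) = 0.2908/0.4500 = 0.6462
Terminal stock prices: S_uu = 165.6, S_ud = 103.5, S_dd = 64.69
Terminal payoffs (S − K): max(60.6, 0) = 60.6, max(-1.5, 0) = 0, max(-40.31, 0) = 0
Node u (S = 138): V_u = e^(−0.04)·[0.6462·60.6000 + 0.3538·0.0000] = 37.6269
Node d (S = 86.25): V_d = e^(−0.04)·[0.6462·0.0000 + 0.3538·0.0000] = 0.0000
Node 0 (S = 115): V_0 = e^(−0.04)·[0.6462·37.6269 + 0.3538·0.0000] = 23.3628

23.36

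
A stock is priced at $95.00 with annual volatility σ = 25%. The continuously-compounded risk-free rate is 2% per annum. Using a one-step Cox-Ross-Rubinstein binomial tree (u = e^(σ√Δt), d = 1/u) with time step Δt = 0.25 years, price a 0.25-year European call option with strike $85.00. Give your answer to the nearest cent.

CRR parameters: u = e^(σ√Δt) = e^(0.25·√0.25) = 1.1331, d = 1/u = 0.8825
Per-period rate: rΔt = 0.02·0.25 = 0.005, so R = e^0.005 = 1.0050
Risk-neutral probability p = (e^0.005 − 0.8825)/(1.1331 − 0.8825) = 0.1225/0.2507 = 0.4888
Terminal stock prices: S_u = 107.6, S_d = 83.84
Terminal payoffs (S − K): max(22.65, 0) = 22.65, max(-1.163, 0) = 0
Node 0 (S = 95): V_0 = e^(−0.005)·[0.4888·22.6491 + 0.5112·0.0000] = 11.0154

$11.02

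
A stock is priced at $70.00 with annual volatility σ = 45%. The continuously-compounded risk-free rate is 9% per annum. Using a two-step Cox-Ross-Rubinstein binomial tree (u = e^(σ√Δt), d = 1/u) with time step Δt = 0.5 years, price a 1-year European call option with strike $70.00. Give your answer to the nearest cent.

CRR parameters: u = e^(σ√Δt) = e^(0.45·√0.5) = 1.3746, d = 1/u = 0.7275
Per-period rate: rΔt = 0.09·0.5 = 0.045, so R = e^0.045 = 1.0460
Risk-neutral probability p = (e^0.045 − 0.7275)/(1.3746 − 0.7275) = 0.3186/0.6472 = 0.4922
Terminal stock prices: S_uu = 132.3, S_ud = 70, S_dd = 37.04
Terminal payoffs (S − K): max(62.28, 0) = 62.28, max(0, 0) = 0, max(-32.96, 0) = 0
Node u (S = 96.23): V_u = e^(−0.045)·[0.4922·62.2761 + 0.5078·0.0000] = 29.3056
Node d (S = 50.92): V_d = e^(−0.045)·[0.4922·0.0000 + 0.5078·0.0000] = 0.0000
Node 0 (S = 70): V_0 = e^(−0.045)·[0.4922·29.3056 + 0.5078·0.0000] = 13.7905

$13.79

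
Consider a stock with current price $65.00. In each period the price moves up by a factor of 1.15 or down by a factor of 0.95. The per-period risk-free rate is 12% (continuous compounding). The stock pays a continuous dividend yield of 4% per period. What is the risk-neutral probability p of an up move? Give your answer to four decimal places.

Per-period risk-free factor R = e^0.12 = 1.1275; dividend-adjusted growth = e^(0.12−0.04) = 1.0833.
Risk-neutral probability p = (1.0833 − 0.95)/(1.15 − 0.95) = 0.1333/0.2000 = 0.6664

p = 0.6664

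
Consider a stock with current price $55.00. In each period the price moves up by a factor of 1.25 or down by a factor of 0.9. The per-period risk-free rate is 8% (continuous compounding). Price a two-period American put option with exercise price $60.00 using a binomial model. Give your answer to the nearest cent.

$5.00

Risk-neutral probability p = (e^0.08 − 0.9)/(1.25 − 0.9) = 0.1833/0.3500 = 0.5237
Terminal stock prices: S_uu = 85.94, S_ud = 61.88, S_dd = 44.55
Terminal payoffs (K − S): max(-25.94, 0) = 0, max(-1.875, 0) = 0, max(15.45, 0) = 15.45
Node u (S = 68.75): continuation = e^(−0.08)·[0.5237·0.0000 + 0.4763·0.0000] = 0.0000; exercise value = 0.0000 ≤ continuation, so V_u = 0.0000
Node d (S = 49.5): continuation = e^(−0.08)·[0.5237·0.0000 + 0.4763·15.4500] = 6.7934; exercise value = 10.5000 > continuation, so V_d = 10.5000 (exercise)
Node 0 (S = 55): continuation = e^(−0.08)·[0.5237·0.0000 + 0.4763·10.5000] = 4.6169; exercise value = 5.0000 > continuation, so V_0 = 5.0000 (exercise)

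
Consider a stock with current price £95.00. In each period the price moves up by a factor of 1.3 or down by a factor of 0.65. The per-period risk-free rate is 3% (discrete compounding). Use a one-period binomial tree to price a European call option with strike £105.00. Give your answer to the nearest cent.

Risk-neutral probability p = (1 + 0.03 − 0.65)/(1.3 − 0.65) = 0.3800/0.6500 = 0.5846
Terminal stock prices: S_u = 123.5, S_d = 61.75
Terminal payoffs (S − K): max(18.5, 0) = 18.5, max(-43.25, 0) = 0
Node 0 (S = 95): V_0 = 1/1.03·[0.5846·18.5000 + 0.4154·0.0000] = 10.5004

£10.50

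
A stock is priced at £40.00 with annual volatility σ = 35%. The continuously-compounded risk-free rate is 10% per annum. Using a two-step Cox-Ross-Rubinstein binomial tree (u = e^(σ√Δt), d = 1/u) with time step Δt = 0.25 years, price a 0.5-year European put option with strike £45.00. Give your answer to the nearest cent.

CRR parameters: u = e^(σ√Δt) = e^(0.35·√0.25) = 1.1912, d = 1/u = 0.8395
Per-period rate: rΔt = 0.1·0.25 = 0.025, so R = e^0.025 = 1.0253
Risk-neutral probability p = (e^0.025 − 0.8395)/(1.1912 − 0.8395) = 0.1859/0.3518 = 0.5283
Terminal stock prices: S_uu = 56.76, S_ud = 40, S_dd = 28.19
Terminal payoffs (K − S): max(-11.76, 0) = 0, max(5, 0) = 5, max(16.81, 0) = 16.81
Node u (S = 47.65): V_u = e^(−0.025)·[0.5283·0.0000 + 0.4717·5.0000] = 2.3002
Node d (S = 33.58): V_d = e^(−0.025)·[0.5283·5.0000 + 0.4717·16.8125] = 10.3107
Node 0 (S = 40): V_0 = e^(−0.025)·[0.5283·2.3002 + 0.4717·10.3107] = 5.9285

£5.93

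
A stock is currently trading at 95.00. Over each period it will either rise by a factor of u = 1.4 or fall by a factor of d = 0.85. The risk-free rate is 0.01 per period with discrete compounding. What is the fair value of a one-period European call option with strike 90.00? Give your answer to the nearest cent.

Risk-neutral probability p = (1 + 0.01 − 0.85)/(1.4 − 0.85) = 0.1600/0.5500 = 0.2909
Terminal stock prices: S_u = 133, S_d = 80.75
Terminal payoffs (S − K): max(43, 0) = 43, max(-9.25, 0) = 0
Node 0 (S = 95): V_0 = 1/1.01·[0.2909·43.0000 + 0.7091·0.0000] = 12.3852

12.39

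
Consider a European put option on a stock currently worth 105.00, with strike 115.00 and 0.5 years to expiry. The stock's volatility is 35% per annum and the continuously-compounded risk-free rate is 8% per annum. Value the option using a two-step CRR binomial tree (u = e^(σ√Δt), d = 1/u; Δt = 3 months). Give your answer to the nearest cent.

14.11

CRR parameters: u = e^(σ√Δt) = e^(0.35·√0.25) = 1.1912, d = 1/u = 0.8395
Per-period rate: rΔt = 0.08·0.25 = 0.02, so R = e^0.02 = 1.0202
Risk-neutral probability p = (e^0.02 − 0.8395)/(1.1912 − 0.8395) = 0.1807/0.3518 = 0.5138
Terminal stock prices: S_uu = 149, S_ud = 105, S_dd = 73.99
Terminal payoffs (K − S): max(-34, 0) = 0, max(10, 0) = 10, max(41.01, 0) = 41.01
Node u (S = 125.1): V_u = e^(−0.02)·[0.5138·0.0000 + 0.4862·10.0000] = 4.7659
Node d (S = 88.14): V_d = e^(−0.02)·[0.5138·10.0000 + 0.4862·41.0078] = 24.5799
Node 0 (S = 105): V_0 = e^(−0.02)·[0.5138·4.7659 + 0.4862·24.5799] = 14.1146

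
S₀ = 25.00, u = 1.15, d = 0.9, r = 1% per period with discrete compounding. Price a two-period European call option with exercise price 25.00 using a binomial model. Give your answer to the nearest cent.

1.95

Risk-neutral probability p = (1 + 0.01 − 0.9)/(1.15 − 0.9) = 0.1100/0.2500 = 0.4400
Terminal stock prices: S_uu = 33.06, S_ud = 25.87, S_dd = 20.25
Terminal payoffs (S − K): max(8.062, 0) = 8.062, max(0.875, 0) = 0.875, max(-4.75, 0) = 0
Node u (S = 28.75): V_u = 1/1.01·[0.4400·8.0625 + 0.5600·0.8750] = 3.9975
Node d (S = 22.5): V_d = 1/1.01·[0.4400·0.8750 + 0.5600·0.0000] = 0.3812
Node 0 (S = 25): V_0 = 1/1.01·[0.4400·3.9975 + 0.5600·0.3812] = 1.9528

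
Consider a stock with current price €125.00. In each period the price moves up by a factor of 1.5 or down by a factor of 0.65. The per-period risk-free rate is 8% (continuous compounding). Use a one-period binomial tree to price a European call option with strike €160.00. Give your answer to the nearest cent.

Risk-neutral probability p = (e^0.08 − 0.65)/(1.5 − 0.65) = 0.4333/0.8500 = 0.5097
Terminal stock prices: S_u = 187.5, S_d = 81.25
Terminal payoffs (S − K): max(27.5, 0) = 27.5, max(-78.75, 0) = 0
Node 0 (S = 125): V_0 = e^(−0.08)·[0.5097·27.5000 + 0.4903·0.0000] = 12.9403

€12.94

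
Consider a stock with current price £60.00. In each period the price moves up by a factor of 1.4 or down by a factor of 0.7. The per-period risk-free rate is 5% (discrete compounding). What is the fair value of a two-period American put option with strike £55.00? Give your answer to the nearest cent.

£6.19

Risk-neutral probability p = (1 + 0.05 − 0.7)/(1.4 − 0.7) = 0.3500/0.7000 = 0.5000
Terminal stock prices: S_uu = 117.6, S_ud = 58.8, S_dd = 29.4
Terminal payoffs (K − S): max(-62.6, 0) = 0, max(-3.8, 0) = 0, max(25.6, 0) = 25.6
Node u (S = 84): continuation = 1/1.05·[0.5000·0.0000 + 0.5000·0.0000] = 0.0000; exercise value = 0.0000 ≤ continuation, so V_u = 0.0000
Node d (S = 42): continuation = 1/1.05·[0.5000·0.0000 + 0.5000·25.6000] = 12.1905; exercise value = 13.0000 > continuation, so V_d = 13.0000 (exercise)
Node 0 (S = 60): continuation = 1/1.05·[0.5000·0.0000 + 0.5000·13.0000] = 6.1905; exercise value = 0.0000 ≤ continuation, so V_0 = 6.1905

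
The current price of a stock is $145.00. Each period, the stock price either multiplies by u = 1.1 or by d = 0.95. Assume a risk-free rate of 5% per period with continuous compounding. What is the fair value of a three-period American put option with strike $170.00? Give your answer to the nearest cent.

$25.00

Risk-neutral probability p = (e^0.05 − 0.95)/(1.1 − 0.95) = 0.1013/0.1500 = 0.6751
Terminal stock prices: S_uuu = 193, S_uud = 166.7, S_udd = 143.9, S_ddd = 124.3
Terminal payoffs (K − S): max(-23, 0) = 0, max(3.322, 0) = 3.322, max(26.05, 0) = 26.05, max(45.68, 0) = 45.68
Node uu (S = 175.5): continuation = e^(−0.05)·[0.6751·0.0000 + 0.3249·3.3225] = 1.0267; exercise value = 0.0000 ≤ continuation, so V_uu = 1.0267
Node ud (S = 151.5): continuation = e^(−0.05)·[0.6751·3.3225 + 0.3249·26.0513] = 10.1840; exercise value = 18.4750 > continuation, so V_ud = 18.4750 (exercise)
Node dd (S = 130.9): continuation = e^(−0.05)·[0.6751·26.0513 + 0.3249·45.6806] = 30.8465; exercise value = 39.1375 > continuation, so V_dd = 39.1375 (exercise)
Node u (S = 159.5): continuation = e^(−0.05)·[0.6751·1.0267 + 0.3249·18.4750] = 6.3684; exercise value = 10.5000 > continuation, so V_u = 10.5000 (exercise)
Node d (S = 137.8): continuation = e^(−0.05)·[0.6751·18.4750 + 0.3249·39.1375] = 23.9590; exercise value = 32.2500 > continuation, so V_d = 32.2500 (exercise)
Node 0 (S = 145): continuation = e^(−0.05)·[0.6751·10.5000 + 0.3249·32.2500] = 16.7090; exercise value = 25.0000 > continuation, so V_0 = 25.0000 (exercise)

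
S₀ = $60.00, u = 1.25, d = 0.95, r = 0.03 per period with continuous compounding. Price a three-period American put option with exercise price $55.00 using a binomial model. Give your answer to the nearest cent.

$1.27

Risk-neutral probability p = (e^0.03 − 0.95)/(1.25 − 0.95) = 0.0805/0.3000 = 0.2682
Terminal stock prices: S_uuu = 117.2, S_uud = 89.06, S_udd = 67.69, S_ddd = 51.44
Terminal payoffs (K − S): max(-62.19, 0) = 0, max(-34.06, 0) = 0, max(-12.69, 0) = 0, max(3.558, 0) = 3.558
Node uu (S = 93.75): continuation = e^(−0.03)·[0.2682·0.0000 + 0.7318·0.0000] = 0.0000; exercise value = 0.0000 ≤ continuation, so V_uu = 0.0000
Node ud (S = 71.25): continuation = e^(−0.03)·[0.2682·0.0000 + 0.7318·0.0000] = 0.0000; exercise value = 0.0000 ≤ continuation, so V_ud = 0.0000
Node dd (S = 54.15): continuation = e^(−0.03)·[0.2682·0.0000 + 0.7318·3.5575] = 2.5265; exercise value = 0.8500 ≤ continuation, so V_dd = 2.5265
Node u (S = 75): continuation = e^(−0.03)·[0.2682·0.0000 + 0.7318·0.0000] = 0.0000; exercise value = 0.0000 ≤ continuation, so V_u = 0.0000
Node d (S = 57): continuation = e^(−0.03)·[0.2682·0.0000 + 0.7318·2.5265] = 1.7943; exercise value = 0.0000 ≤ continuation, so V_d = 1.7943
Node 0 (S = 60): continuation = e^(−0.03)·[0.2682·0.0000 + 0.7318·1.7943] = 1.2743; exercise value = 0.0000 ≤ continuation, so V_0 = 1.2743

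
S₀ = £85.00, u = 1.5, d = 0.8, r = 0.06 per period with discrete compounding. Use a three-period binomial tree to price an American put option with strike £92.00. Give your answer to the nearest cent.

Risk-neutral probability p = (1 + 0.06 − 0.8)/(1.5 − 0.8) = 0.2600/0.7000 = 0.3714
Terminal stock prices: S_uuu = 286.9, S_uud = 153, S_udd = 81.6, S_ddd = 43.52
Terminal payoffs (K − S): max(-194.9, 0) = 0, max(-61, 0) = 0, max(10.4, 0) = 10.4, max(48.48, 0) = 48.48
Node uu (S = 191.2): continuation = 1/1.06·[0.3714·0.0000 + 0.6286·0.0000] = 0.0000; exercise value = 0.0000 ≤ continuation, so V_uu = 0.0000
Node ud (S = 102): continuation = 1/1.06·[0.3714·0.0000 + 0.6286·10.4000] = 6.1671; exercise value = 0.0000 ≤ continuation, so V_ud = 6.1671
Node dd (S = 54.4): continuation = 1/1.06·[0.3714·10.4000 + 0.6286·48.4800] = 32.3925; exercise value = 37.6000 > continuation, so V_dd = 37.6000 (exercise)
Node u (S = 127.5): continuation = 1/1.06·[0.3714·0.0000 + 0.6286·6.1671] = 3.6570; exercise value = 0.0000 ≤ continuation, so V_u = 3.6570
Node d (S = 68): continuation = 1/1.06·[0.3714·6.1671 + 0.6286·37.6000] = 24.4575; exercise value = 24.0000 ≤ continuation, so V_d = 24.4575
Node 0 (S = 85): continuation = 1/1.06·[0.3714·3.6570 + 0.6286·24.4575] = 15.7845; exercise value = 7.0000 ≤ continuation, so V_0 = 15.7845

£15.78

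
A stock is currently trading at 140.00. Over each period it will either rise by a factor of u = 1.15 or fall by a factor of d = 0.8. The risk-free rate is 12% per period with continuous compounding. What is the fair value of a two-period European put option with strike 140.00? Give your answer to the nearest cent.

Risk-neutral probability p = (e^0.12 − 0.8)/(1.15 − 0.8) = 0.3275/0.3500 = 0.9357
Terminal stock prices: S_uu = 185.1, S_ud = 128.8, S_dd = 89.6
Terminal payoffs (K − S): max(-45.15, 0) = 0, max(11.2, 0) = 11.2, max(50.4, 0) = 50.4
Node u (S = 161): V_u = e^(−0.12)·[0.9357·0.0000 + 0.0643·11.2000] = 0.6387
Node d (S = 112): V_d = e^(−0.12)·[0.9357·11.2000 + 0.0643·50.4000] = 12.1689
Node 0 (S = 140): V_0 = e^(−0.12)·[0.9357·0.6387 + 0.0643·12.1689] = 1.2240

1.22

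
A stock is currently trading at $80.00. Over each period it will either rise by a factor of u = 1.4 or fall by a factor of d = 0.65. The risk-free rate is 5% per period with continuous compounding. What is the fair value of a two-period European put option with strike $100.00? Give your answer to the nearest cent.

$25.20

Risk-neutral probability p = (e^0.05 − 0.65)/(1.4 − 0.65) = 0.4013/0.7500 = 0.5350
Terminal stock prices: S_uu = 156.8, S_ud = 72.8, S_dd = 33.8
Terminal payoffs (K − S): max(-56.8, 0) = 0, max(27.2, 0) = 27.2, max(66.2, 0) = 66.2
Node u (S = 112): V_u = e^(−0.05)·[0.5350·0.0000 + 0.4650·27.2000] = 12.0304
Node d (S = 52): V_d = e^(−0.05)·[0.5350·27.2000 + 0.4650·66.2000] = 43.1229
Node 0 (S = 80): V_0 = e^(−0.05)·[0.5350·12.0304 + 0.4650·43.1229] = 25.1958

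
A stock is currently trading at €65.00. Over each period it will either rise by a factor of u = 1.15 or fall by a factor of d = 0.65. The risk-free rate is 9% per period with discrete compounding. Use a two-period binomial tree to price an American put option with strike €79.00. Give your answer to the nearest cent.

€14.00

Risk-neutral probability p = (1 + 0.09 − 0.65)/(1.15 − 0.65) = 0.4400/0.5000 = 0.8800
Terminal stock prices: S_uu = 85.96, S_ud = 48.59, S_dd = 27.46
Terminal payoffs (K − S): max(-6.962, 0) = 0, max(30.41, 0) = 30.41, max(51.54, 0) = 51.54
Node u (S = 74.75): continuation = 1/1.09·[0.8800·0.0000 + 0.1200·30.4125] = 3.3482; exercise value = 4.2500 > continuation, so V_u = 4.2500 (exercise)
Node d (S = 42.25): continuation = 1/1.09·[0.8800·30.4125 + 0.1200·51.5375] = 30.2271; exercise value = 36.7500 > continuation, so V_d = 36.7500 (exercise)
Node 0 (S = 65): continuation = 1/1.09·[0.8800·4.2500 + 0.1200·36.7500] = 7.4771; exercise value = 14.0000 > continuation, so V_0 = 14.0000 (exercise)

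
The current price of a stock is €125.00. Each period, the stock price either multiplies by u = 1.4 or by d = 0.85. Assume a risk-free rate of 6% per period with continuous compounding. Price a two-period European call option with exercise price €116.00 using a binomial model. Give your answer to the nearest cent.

€30.73

Risk-neutral probability p = (e^0.06 − 0.85)/(1.4 − 0.85) = 0.2118/0.5500 = 0.3852
Terminal stock prices: S_uu = 245, S_ud = 148.8, S_dd = 90.31
Terminal payoffs (S − K): max(129, 0) = 129, max(32.75, 0) = 32.75, max(-25.69, 0) = 0
Node u (S = 175): V_u = e^(−0.06)·[0.3852·129.0000 + 0.6148·32.7500] = 65.7553
Node d (S = 106.2): V_d = e^(−0.06)·[0.3852·32.7500 + 0.6148·0.0000] = 11.8793
Node 0 (S = 125): V_0 = e^(−0.06)·[0.3852·65.7553 + 0.6148·11.8793] = 30.7298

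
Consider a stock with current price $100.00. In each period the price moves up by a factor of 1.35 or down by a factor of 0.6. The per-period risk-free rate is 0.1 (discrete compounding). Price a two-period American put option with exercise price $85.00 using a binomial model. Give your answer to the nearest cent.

Risk-neutral probability p = (1 + 0.1 − 0.6)/(1.35 − 0.6) = 0.5000/0.7500 = 0.6667
Terminal stock prices: S_uu = 182.3, S_ud = 81, S_dd = 36
Terminal payoffs (K − S): max(-97.25, 0) = 0, max(4, 0) = 4, max(49, 0) = 49
Node u (S = 135): continuation = 1/1.1·[0.6667·0.0000 + 0.3333·4.0000] = 1.2121; exercise value = 0.0000 ≤ continuation, so V_u = 1.2121
Node d (S = 60): continuation = 1/1.1·[0.6667·4.0000 + 0.3333·49.0000] = 17.2727; exercise value = 25.0000 > continuation, so V_d = 25.0000 (exercise)
Node 0 (S = 100): continuation = 1/1.1·[0.6667·1.2121 + 0.3333·25.0000] = 8.3104; exercise value = 0.0000 ≤ continuation, so V_0 = 8.3104

$8.31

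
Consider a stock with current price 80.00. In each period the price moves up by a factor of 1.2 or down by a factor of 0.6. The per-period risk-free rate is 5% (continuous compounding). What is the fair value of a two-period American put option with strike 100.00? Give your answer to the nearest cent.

20.00

Risk-neutral probability p = (e^0.05 − 0.6)/(1.2 − 0.6) = 0.4513/0.6000 = 0.7521
Terminal stock prices: S_uu = 115.2, S_ud = 57.6, S_dd = 28.8
Terminal payoffs (K − S): max(-15.2, 0) = 0, max(42.4, 0) = 42.4, max(71.2, 0) = 71.2
Node u (S = 96): continuation = e^(−0.05)·[0.7521·0.0000 + 0.2479·42.4000] = 9.9976; exercise value = 4.0000 ≤ continuation, so V_u = 9.9976
Node d (S = 48): continuation = e^(−0.05)·[0.7521·42.4000 + 0.2479·71.2000] = 47.1229; exercise value = 52.0000 > continuation, so V_d = 52.0000 (exercise)
Node 0 (S = 80): continuation = e^(−0.05)·[0.7521·9.9976 + 0.2479·52.0000] = 19.4138; exercise value = 20.0000 > continuation, so V_0 = 20.0000 (exercise)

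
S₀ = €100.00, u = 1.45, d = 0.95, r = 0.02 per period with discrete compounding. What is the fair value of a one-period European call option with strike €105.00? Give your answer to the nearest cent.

€5.49

Risk-neutral probability p = (1 + 0.02 − 0.95)/(1.45 − 0.95) = 0.0700/0.5000 = 0.1400
Terminal stock prices: S_u = 145, S_d = 95
Terminal payoffs (S − K): max(40, 0) = 40, max(-10, 0) = 0
Node 0 (S = 100): V_0 = 1/1.02·[0.1400·40.0000 + 0.8600·0.0000] = 5.4902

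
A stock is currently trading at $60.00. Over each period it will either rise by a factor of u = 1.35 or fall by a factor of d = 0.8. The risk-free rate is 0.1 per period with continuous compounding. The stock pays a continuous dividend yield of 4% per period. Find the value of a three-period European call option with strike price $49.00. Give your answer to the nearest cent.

Per-period risk-free factor R = e^0.1 = 1.1052; dividend-adjusted growth = e^(0.1−0.04) = 1.0618.
Risk-neutral probability p = (1.0618 − 0.8)/(1.35 − 0.8) = 0.2618/0.5500 = 0.4761
Terminal stock prices: S_uuu = 147.6, S_uud = 87.48, S_udd = 51.84, S_ddd = 30.72
Terminal payoffs (S − K): max(98.62, 0) = 98.62, max(38.48, 0) = 38.48, max(2.84, 0) = 2.84, max(-18.28, 0) = 0
Node uu (S = 109.4): V_uu = e^(−0.1)·[0.4761·98.6225 + 0.5239·38.4800] = 60.7253
Node ud (S = 64.8): V_ud = e^(−0.1)·[0.4761·38.4800 + 0.5239·2.8400] = 17.9221
Node dd (S = 38.4): V_dd = e^(−0.1)·[0.4761·2.8400 + 0.5239·0.0000] = 1.2234
Node u (S = 81): V_u = e^(−0.1)·[0.4761·60.7253 + 0.5239·17.9221] = 34.6546
Node d (S = 48): V_d = e^(−0.1)·[0.4761·17.9221 + 0.5239·1.2234] = 8.3001
Node 0 (S = 60): V_0 = e^(−0.1)·[0.4761·34.6546 + 0.5239·8.3001] = 18.8628

$18.86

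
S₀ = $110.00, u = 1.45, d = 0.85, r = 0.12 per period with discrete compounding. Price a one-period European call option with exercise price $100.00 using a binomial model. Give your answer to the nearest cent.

Risk-neutral probability p = (1 + 0.12 − 0.85)/(1.45 − 0.85) = 0.2700/0.6000 = 0.4500
Terminal stock prices: S_u = 159.5, S_d = 93.5
Terminal payoffs (S − K): max(59.5, 0) = 59.5, max(-6.5, 0) = 0
Node 0 (S = 110): V_0 = 1/1.12·[0.4500·59.5000 + 0.5500·0.0000] = 23.9063

$23.91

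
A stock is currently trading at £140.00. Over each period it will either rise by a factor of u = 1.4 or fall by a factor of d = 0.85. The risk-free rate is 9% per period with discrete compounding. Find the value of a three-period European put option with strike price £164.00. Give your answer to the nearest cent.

£17.98

Risk-neutral probability p = (1 + 0.09 − 0.85)/(1.4 − 0.85) = 0.2400/0.5500 = 0.4364
Terminal stock prices: S_uuu = 384.2, S_uud = 233.2, S_udd = 141.6, S_ddd = 85.98
Terminal payoffs (K − S): max(-220.2, 0) = 0, max(-69.24, 0) = 0, max(22.39, 0) = 22.39, max(78.02, 0) = 78.02
Node uu (S = 274.4): V_uu = 1/1.09·[0.4364·0.0000 + 0.5636·0.0000] = 0.0000
Node ud (S = 166.6): V_ud = 1/1.09·[0.4364·0.0000 + 0.5636·22.3900] = 11.5778
Node dd (S = 101.1): V_dd = 1/1.09·[0.4364·22.3900 + 0.5636·78.0225] = 49.3087
Node u (S = 196): V_u = 1/1.09·[0.4364·0.0000 + 0.5636·11.5778] = 5.9869
Node d (S = 119): V_d = 1/1.09·[0.4364·11.5778 + 0.5636·49.3087] = 30.1324
Node 0 (S = 140): V_0 = 1/1.09·[0.4364·5.9869 + 0.5636·30.1324] = 17.9781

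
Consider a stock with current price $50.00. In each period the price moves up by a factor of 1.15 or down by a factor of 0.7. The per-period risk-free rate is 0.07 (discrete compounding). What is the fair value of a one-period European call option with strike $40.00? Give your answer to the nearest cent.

Risk-neutral probability p = (1 + 0.07 − 0.7)/(1.15 − 0.7) = 0.3700/0.4500 = 0.8222
Terminal stock prices: S_u = 57.5, S_d = 35
Terminal payoffs (S − K): max(17.5, 0) = 17.5, max(-5, 0) = 0
Node 0 (S = 50): V_0 = 1/1.07·[0.8222·17.5000 + 0.1778·0.0000] = 13.4476

$13.45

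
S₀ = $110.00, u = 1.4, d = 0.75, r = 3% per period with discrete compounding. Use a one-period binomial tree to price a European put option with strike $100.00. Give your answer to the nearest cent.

$9.67

Risk-neutral probability p = (1 + 0.03 − 0.75)/(1.4 − 0.75) = 0.2800/0.6500 = 0.4308
Terminal stock prices: S_u = 154, S_d = 82.5
Terminal payoffs (K − S): max(-54, 0) = 0, max(17.5, 0) = 17.5
Node 0 (S = 110): V_0 = 1/1.03·[0.4308·0.0000 + 0.5692·17.5000] = 9.6714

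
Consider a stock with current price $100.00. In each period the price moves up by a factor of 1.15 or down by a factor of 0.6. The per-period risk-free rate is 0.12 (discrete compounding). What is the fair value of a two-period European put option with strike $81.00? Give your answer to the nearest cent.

$1.09

Risk-neutral probability p = (1 + 0.12 − 0.6)/(1.15 − 0.6) = 0.5200/0.5500 = 0.9455
Terminal stock prices: S_uu = 132.2, S_ud = 69, S_dd = 36
Terminal payoffs (K − S): max(-51.25, 0) = 0, max(12, 0) = 12, max(45, 0) = 45
Node u (S = 115): V_u = 1/1.12·[0.9455·0.0000 + 0.0545·12.0000] = 0.5844
Node d (S = 60): V_d = 1/1.12·[0.9455·12.0000 + 0.0545·45.0000] = 12.3214
Node 0 (S = 100): V_0 = 1/1.12·[0.9455·0.5844 + 0.0545·12.3214] = 1.0934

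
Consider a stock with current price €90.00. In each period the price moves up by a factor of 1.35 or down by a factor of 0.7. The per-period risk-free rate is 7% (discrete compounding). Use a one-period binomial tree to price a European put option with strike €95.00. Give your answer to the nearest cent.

Risk-neutral probability p = (1 + 0.07 − 0.7)/(1.35 − 0.7) = 0.3700/0.6500 = 0.5692
Terminal stock prices: S_u = 121.5, S_d = 63
Terminal payoffs (K − S): max(-26.5, 0) = 0, max(32, 0) = 32
Node 0 (S = 90): V_0 = 1/1.07·[0.5692·0.0000 + 0.4308·32.0000] = 12.8828

€12.88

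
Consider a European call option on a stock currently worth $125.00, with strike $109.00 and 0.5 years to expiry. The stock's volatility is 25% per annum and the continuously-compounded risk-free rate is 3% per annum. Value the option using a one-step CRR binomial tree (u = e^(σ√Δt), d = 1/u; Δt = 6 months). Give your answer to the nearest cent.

CRR parameters: u = e^(σ√Δt) = e^(0.25·√0.5) = 1.1934, d = 1/u = 0.8380
Per-period rate: rΔt = 0.03·0.5 = 0.015, so R = e^0.015 = 1.0151
Risk-neutral probability p = (e^0.015 − 0.8380)/(1.1934 − 0.8380) = 0.1771/0.3554 = 0.4984
Terminal stock prices: S_u = 149.2, S_d = 104.7
Terminal payoffs (S − K): max(40.17, 0) = 40.17, max(-4.254, 0) = 0
Node 0 (S = 125): V_0 = e^(−0.015)·[0.4984·40.1706 + 0.5016·0.0000] = 19.7247

$19.72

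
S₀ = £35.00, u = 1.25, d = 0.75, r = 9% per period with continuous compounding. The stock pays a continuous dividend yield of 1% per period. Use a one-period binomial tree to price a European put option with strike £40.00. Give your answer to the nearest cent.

£4.19

Per-period risk-free factor R = e^0.09 = 1.0942; dividend-adjusted growth = e^(0.09−0.01) = 1.0833.
Risk-neutral probability p = (1.0833 − 0.75)/(1.25 − 0.75) = 0.3333/0.5000 = 0.6666
Terminal stock prices: S_u = 43.75, S_d = 26.25
Terminal payoffs (K − S): max(-3.75, 0) = 0, max(13.75, 0) = 13.75
Node 0 (S = 35): V_0 = e^(−0.09)·[0.6666·0.0000 + 0.3334·13.7500] = 4.1900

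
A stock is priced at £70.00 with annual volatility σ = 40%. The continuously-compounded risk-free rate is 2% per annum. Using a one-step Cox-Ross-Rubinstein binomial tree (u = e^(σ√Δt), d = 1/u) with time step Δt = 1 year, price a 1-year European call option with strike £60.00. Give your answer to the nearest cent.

CRR parameters: u = e^(σ√Δt) = e^(0.4·√1) = 1.4918, d = 1/u = 0.6703
Per-period rate: rΔt = 0.02·1 = 0.02, so R = e^0.02 = 1.0202
Risk-neutral probability p = (e^0.02 − 0.6703)/(1.4918 − 0.6703) = 0.3499/0.8215 = 0.4259
Terminal stock prices: S_u = 104.4, S_d = 46.92
Terminal payoffs (S − K): max(44.43, 0) = 44.43, max(-13.08, 0) = 0
Node 0 (S = 70): V_0 = e^(−0.02)·[0.4259·44.4277 + 0.5741·0.0000] = 18.5472

£18.55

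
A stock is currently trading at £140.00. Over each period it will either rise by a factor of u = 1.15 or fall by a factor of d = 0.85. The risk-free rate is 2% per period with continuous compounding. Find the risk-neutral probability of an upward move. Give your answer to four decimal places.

Risk-neutral probability p = (e^0.02 − 0.85)/(1.15 − 0.85) = 0.1702/0.3000 = 0.5673

p = 0.5673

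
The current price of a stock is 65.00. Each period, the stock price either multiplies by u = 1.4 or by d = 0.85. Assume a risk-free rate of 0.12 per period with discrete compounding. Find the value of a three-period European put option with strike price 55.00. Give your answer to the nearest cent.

Risk-neutral probability p = (1 + 0.12 − 0.85)/(1.4 − 0.85) = 0.2700/0.5500 = 0.4909
Terminal stock prices: S_uuu = 178.4, S_uud = 108.3, S_udd = 65.75, S_ddd = 39.92
Terminal payoffs (K − S): max(-123.4, 0) = 0, max(-53.29, 0) = 0, max(-10.75, 0) = 0, max(15.08, 0) = 15.08
Node uu (S = 127.4): V_uu = 1/1.12·[0.4909·0.0000 + 0.5091·0.0000] = 0.0000
Node ud (S = 77.35): V_ud = 1/1.12·[0.4909·0.0000 + 0.5091·0.0000] = 0.0000
Node dd (S = 46.96): V_dd = 1/1.12·[0.4909·0.0000 + 0.5091·15.0819] = 6.8554
Node u (S = 91): V_u = 1/1.12·[0.4909·0.0000 + 0.5091·0.0000] = 0.0000
Node d (S = 55.25): V_d = 1/1.12·[0.4909·0.0000 + 0.5091·6.8554] = 3.1161
Node 0 (S = 65): V_0 = 1/1.12·[0.4909·0.0000 + 0.5091·3.1161] = 1.4164

1.42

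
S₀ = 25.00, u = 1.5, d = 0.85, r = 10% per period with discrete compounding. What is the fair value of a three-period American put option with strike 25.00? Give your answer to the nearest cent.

2.17

Risk-neutral probability p = (1 + 0.1 − 0.85)/(1.5 − 0.85) = 0.2500/0.6500 = 0.3846
Terminal stock prices: S_uuu = 84.38, S_uud = 47.81, S_udd = 27.09, S_ddd = 15.35
Terminal payoffs (K − S): max(-59.38, 0) = 0, max(-22.81, 0) = 0, max(-2.094, 0) = 0, max(9.647, 0) = 9.647
Node uu (S = 56.25): continuation = 1/1.1·[0.3846·0.0000 + 0.6154·0.0000] = 0.0000; exercise value = 0.0000 ≤ continuation, so V_uu = 0.0000
Node ud (S = 31.88): continuation = 1/1.1·[0.3846·0.0000 + 0.6154·0.0000] = 0.0000; exercise value = 0.0000 ≤ continuation, so V_ud = 0.0000
Node dd (S = 18.06): continuation = 1/1.1·[0.3846·0.0000 + 0.6154·9.6469] = 5.3969; exercise value = 6.9375 > continuation, so V_dd = 6.9375 (exercise)
Node u (S = 37.5): continuation = 1/1.1·[0.3846·0.0000 + 0.6154·0.0000] = 0.0000; exercise value = 0.0000 ≤ continuation, so V_u = 0.0000
Node d (S = 21.25): continuation = 1/1.1·[0.3846·0.0000 + 0.6154·6.9375] = 3.8811; exercise value = 3.7500 ≤ continuation, so V_d = 3.8811
Node 0 (S = 25): continuation = 1/1.1·[0.3846·0.0000 + 0.6154·3.8811] = 2.1713; exercise value = 0.0000 ≤ continuation, so V_0 = 2.1713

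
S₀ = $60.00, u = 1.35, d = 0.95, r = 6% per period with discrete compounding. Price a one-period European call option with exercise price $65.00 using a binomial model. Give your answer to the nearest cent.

Risk-neutral probability p = (1 + 0.06 − 0.95)/(1.35 − 0.95) = 0.1100/0.4000 = 0.2750
Terminal stock prices: S_u = 81, S_d = 57
Terminal payoffs (S − K): max(16, 0) = 16, max(-8, 0) = 0
Node 0 (S = 60): V_0 = 1/1.06·[0.2750·16.0000 + 0.7250·0.0000] = 4.1509

$4.15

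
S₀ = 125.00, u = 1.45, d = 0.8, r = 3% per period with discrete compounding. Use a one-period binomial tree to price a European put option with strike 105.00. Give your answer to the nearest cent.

3.14

Risk-neutral probability p = (1 + 0.03 − 0.8)/(1.45 − 0.8) = 0.2300/0.6500 = 0.3538
Terminal stock prices: S_u = 181.2, S_d = 100
Terminal payoffs (K − S): max(-76.25, 0) = 0, max(5, 0) = 5
Node 0 (S = 125): V_0 = 1/1.03·[0.3538·0.0000 + 0.6462·5.0000] = 3.1367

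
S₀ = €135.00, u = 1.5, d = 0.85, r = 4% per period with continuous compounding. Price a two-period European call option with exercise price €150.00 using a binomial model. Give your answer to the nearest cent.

Risk-neutral probability p = (e^0.04 − 0.85)/(1.5 − 0.85) = 0.1908/0.6500 = 0.2936
Terminal stock prices: S_uu = 303.8, S_ud = 172.1, S_dd = 97.54
Terminal payoffs (S − K): max(153.8, 0) = 153.8, max(22.12, 0) = 22.12, max(-52.46, 0) = 0
Node u (S = 202.5): V_u = e^(−0.04)·[0.2936·153.7500 + 0.7064·22.1250] = 58.3816
Node d (S = 114.8): V_d = e^(−0.04)·[0.2936·22.1250 + 0.7064·0.0000] = 6.2402
Node 0 (S = 135): V_0 = e^(−0.04)·[0.2936·58.3816 + 0.7064·6.2402] = 20.7017

€20.70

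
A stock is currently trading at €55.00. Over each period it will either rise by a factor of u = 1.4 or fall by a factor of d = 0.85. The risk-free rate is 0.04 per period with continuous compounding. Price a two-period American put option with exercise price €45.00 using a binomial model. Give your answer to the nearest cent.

Risk-neutral probability p = (e^0.04 − 0.85)/(1.4 − 0.85) = 0.1908/0.5500 = 0.3469
Terminal stock prices: S_uu = 107.8, S_ud = 65.45, S_dd = 39.74
Terminal payoffs (K − S): max(-62.8, 0) = 0, max(-20.45, 0) = 0, max(5.263, 0) = 5.263
Node u (S = 77): continuation = e^(−0.04)·[0.3469·0.0000 + 0.6531·0.0000] = 0.0000; exercise value = 0.0000 ≤ continuation, so V_u = 0.0000
Node d (S = 46.75): continuation = e^(−0.04)·[0.3469·0.0000 + 0.6531·5.2625] = 3.3020; exercise value = 0.0000 ≤ continuation, so V_d = 3.3020
Node 0 (S = 55): continuation = e^(−0.04)·[0.3469·0.0000 + 0.6531·3.3020] = 2.0719; exercise value = 0.0000 ≤ continuation, so V_0 = 2.0719

€2.07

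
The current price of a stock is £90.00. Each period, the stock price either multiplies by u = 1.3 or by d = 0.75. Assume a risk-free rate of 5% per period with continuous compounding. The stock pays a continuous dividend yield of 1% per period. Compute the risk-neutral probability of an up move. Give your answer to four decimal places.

p = 0.5287

Per-period risk-free factor R = e^0.05 = 1.0513; dividend-adjusted growth = e^(0.05−0.01) = 1.0408.
Risk-neutral probability p = (1.0408 − 0.75)/(1.3 − 0.75) = 0.2908/0.5500 = 0.5287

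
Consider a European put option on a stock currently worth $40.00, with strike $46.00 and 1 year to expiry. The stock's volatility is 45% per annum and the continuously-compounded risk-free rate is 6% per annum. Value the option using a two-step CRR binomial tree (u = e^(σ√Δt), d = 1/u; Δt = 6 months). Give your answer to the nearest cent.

$9.43

CRR parameters: u = e^(σ√Δt) = e^(0.45·√0.5) = 1.3746, d = 1/u = 0.7275
Per-period rate: rΔt = 0.06·0.5 = 0.03, so R = e^0.03 = 1.0305
Risk-neutral probability p = (e^0.03 − 0.7275)/(1.3746 − 0.7275) = 0.3030/0.6472 = 0.4682
Terminal stock prices: S_uu = 75.59, S_ud = 40, S_dd = 21.17
Terminal payoffs (K − S): max(-29.59, 0) = 0, max(6, 0) = 6, max(24.83, 0) = 24.83
Node u (S = 54.99): V_u = e^(−0.03)·[0.4682·0.0000 + 0.5318·6.0000] = 3.0967
Node d (S = 29.1): V_d = e^(−0.03)·[0.4682·6.0000 + 0.5318·24.8322] = 15.5421
Node 0 (S = 40): V_0 = e^(−0.03)·[0.4682·3.0967 + 0.5318·15.5421] = 9.4284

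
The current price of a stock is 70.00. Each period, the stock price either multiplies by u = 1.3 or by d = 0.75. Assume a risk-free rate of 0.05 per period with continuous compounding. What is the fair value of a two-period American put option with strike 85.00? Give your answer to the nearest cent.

Risk-neutral probability p = (e^0.05 − 0.75)/(1.3 − 0.75) = 0.3013/0.5500 = 0.5478
Terminal stock prices: S_uu = 118.3, S_ud = 68.25, S_dd = 39.38
Terminal payoffs (K − S): max(-33.3, 0) = 0, max(16.75, 0) = 16.75, max(45.62, 0) = 45.62
Node u (S = 91): continuation = e^(−0.05)·[0.5478·0.0000 + 0.4522·16.7500] = 7.2055; exercise value = 0.0000 ≤ continuation, so V_u = 7.2055
Node d (S = 52.5): continuation = e^(−0.05)·[0.5478·16.7500 + 0.4522·45.6250] = 28.3545; exercise value = 32.5000 > continuation, so V_d = 32.5000 (exercise)
Node 0 (S = 70): continuation = e^(−0.05)·[0.5478·7.2055 + 0.4522·32.5000] = 17.7352; exercise value = 15.0000 ≤ continuation, so V_0 = 17.7352

17.74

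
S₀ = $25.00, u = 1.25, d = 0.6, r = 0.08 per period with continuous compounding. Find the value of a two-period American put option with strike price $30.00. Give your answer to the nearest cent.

$5.38

Risk-neutral probability p = (e^0.08 − 0.6)/(1.25 − 0.6) = 0.4833/0.6500 = 0.7435
Terminal stock prices: S_uu = 39.06, S_ud = 18.75, S_dd = 9
Terminal payoffs (K − S): max(-9.062, 0) = 0, max(11.25, 0) = 11.25, max(21, 0) = 21
Node u (S = 31.25): continuation = e^(−0.08)·[0.7435·0.0000 + 0.2565·11.2500] = 2.6636; exercise value = 0.0000 ≤ continuation, so V_u = 2.6636
Node d (S = 15): continuation = e^(−0.08)·[0.7435·11.2500 + 0.2565·21.0000] = 12.6935; exercise value = 15.0000 > continuation, so V_d = 15.0000 (exercise)
Node 0 (S = 25): continuation = e^(−0.08)·[0.7435·2.6636 + 0.2565·15.0000] = 5.3796; exercise value = 5.0000 ≤ continuation, so V_0 = 5.3796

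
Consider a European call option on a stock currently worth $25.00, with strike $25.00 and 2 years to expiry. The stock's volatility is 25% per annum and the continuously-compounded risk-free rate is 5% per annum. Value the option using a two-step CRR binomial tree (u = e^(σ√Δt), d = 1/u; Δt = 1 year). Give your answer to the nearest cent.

$4.27

CRR parameters: u = e^(σ√Δt) = e^(0.25·√1) = 1.2840, d = 1/u = 0.7788
Per-period rate: rΔt = 0.05·1 = 0.05, so R = e^0.05 = 1.0513
Risk-neutral probability p = (e^0.05 − 0.7788)/(1.2840 − 0.7788) = 0.2725/0.5052 = 0.5393
Terminal stock prices: S_uu = 41.22, S_ud = 25, S_dd = 15.16
Terminal payoffs (S − K): max(16.22, 0) = 16.22, max(0, 0) = 0, max(-9.837, 0) = 0
Node u (S = 32.1): V_u = e^(−0.05)·[0.5393·16.2180 + 0.4607·0.0000] = 8.3199
Node d (S = 19.47): V_d = e^(−0.05)·[0.5393·0.0000 + 0.4607·0.0000] = 0.0000
Node 0 (S = 25): V_0 = e^(−0.05)·[0.5393·8.3199 + 0.4607·0.0000] = 4.2681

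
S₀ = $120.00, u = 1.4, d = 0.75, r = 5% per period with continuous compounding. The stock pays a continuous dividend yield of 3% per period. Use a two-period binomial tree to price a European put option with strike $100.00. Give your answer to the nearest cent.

$10.04

Per-period risk-free factor R = e^0.05 = 1.0513; dividend-adjusted growth = e^(0.05−0.03) = 1.0202.
Risk-neutral probability p = (1.0202 − 0.75)/(1.4 − 0.75) = 0.2702/0.6500 = 0.4157
Terminal stock prices: S_uu = 235.2, S_ud = 126, S_dd = 67.5
Terminal payoffs (K − S): max(-135.2, 0) = 0, max(-26, 0) = 0, max(32.5, 0) = 32.5
Node u (S = 168): V_u = e^(−0.05)·[0.4157·0.0000 + 0.5843·0.0000] = 0.0000
Node d (S = 90): V_d = e^(−0.05)·[0.4157·0.0000 + 0.5843·32.5000] = 18.0638
Node 0 (S = 120): V_0 = e^(−0.05)·[0.4157·0.0000 + 0.5843·18.0638] = 10.0400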